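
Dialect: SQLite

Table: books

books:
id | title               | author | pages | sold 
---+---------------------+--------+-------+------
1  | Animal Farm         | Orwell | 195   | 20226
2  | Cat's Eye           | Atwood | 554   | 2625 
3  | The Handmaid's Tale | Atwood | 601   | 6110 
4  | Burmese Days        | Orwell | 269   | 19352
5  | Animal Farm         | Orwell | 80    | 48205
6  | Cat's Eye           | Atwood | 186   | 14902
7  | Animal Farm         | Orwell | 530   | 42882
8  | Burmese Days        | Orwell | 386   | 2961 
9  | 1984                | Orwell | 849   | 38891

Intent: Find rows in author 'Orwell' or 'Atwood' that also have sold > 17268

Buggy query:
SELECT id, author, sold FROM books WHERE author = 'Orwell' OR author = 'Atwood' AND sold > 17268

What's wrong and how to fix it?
Bug: AND binds tighter than OR, so this parses as author = 'Orwell' OR (author = 'Atwood' AND sold > 17268)

Fix: Add parentheses around the OR so the AND applies to both alternatives

Corrected query:
SELECT id, author, sold FROM books WHERE (author = 'Orwell' OR author = 'Atwood') AND sold > 17268

Result:
id | author | sold 
---+--------+------
1  | Orwell | 20226
4  | Orwell | 19352
5  | Orwell | 48205
7  | Orwell | 42882
9  | Orwell | 38891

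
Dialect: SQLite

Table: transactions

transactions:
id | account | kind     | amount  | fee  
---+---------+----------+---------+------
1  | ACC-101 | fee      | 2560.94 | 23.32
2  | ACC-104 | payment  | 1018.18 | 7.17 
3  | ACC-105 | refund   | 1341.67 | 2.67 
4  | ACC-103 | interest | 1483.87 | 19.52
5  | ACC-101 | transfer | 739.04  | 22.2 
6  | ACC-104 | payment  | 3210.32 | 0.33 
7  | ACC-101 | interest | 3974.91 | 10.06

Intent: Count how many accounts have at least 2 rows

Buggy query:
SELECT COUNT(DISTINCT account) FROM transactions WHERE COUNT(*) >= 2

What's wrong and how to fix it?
Bug: WHERE filters individual rows, not groups, so a group-level COUNT is invalid there

Fix: Group first with HAVING COUNT(*) >= 2, then COUNT the resulting groups

Corrected query:
SELECT COUNT(*) FROM (SELECT account FROM transactions GROUP BY account HAVING COUNT(*) >= 2)

Result:
COUNT(*)
--------
2       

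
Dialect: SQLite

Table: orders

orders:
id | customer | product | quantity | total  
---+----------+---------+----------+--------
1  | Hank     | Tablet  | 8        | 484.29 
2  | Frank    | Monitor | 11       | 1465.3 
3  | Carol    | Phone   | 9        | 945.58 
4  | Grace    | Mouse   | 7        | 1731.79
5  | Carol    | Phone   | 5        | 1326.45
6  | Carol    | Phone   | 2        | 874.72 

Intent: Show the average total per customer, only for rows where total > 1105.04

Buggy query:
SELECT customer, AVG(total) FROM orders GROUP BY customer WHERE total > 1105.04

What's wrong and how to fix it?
Bug: WHERE cannot follow GROUP BY

Fix: Move the WHERE clause before GROUP BY

Corrected query:
SELECT customer, AVG(total) FROM orders WHERE total > 1105.04 GROUP BY customer

Result:
customer | AVG(total)
---------+-----------
Carol    | 1326.45   
Frank    | 1465.3    
Grace    | 1731.79   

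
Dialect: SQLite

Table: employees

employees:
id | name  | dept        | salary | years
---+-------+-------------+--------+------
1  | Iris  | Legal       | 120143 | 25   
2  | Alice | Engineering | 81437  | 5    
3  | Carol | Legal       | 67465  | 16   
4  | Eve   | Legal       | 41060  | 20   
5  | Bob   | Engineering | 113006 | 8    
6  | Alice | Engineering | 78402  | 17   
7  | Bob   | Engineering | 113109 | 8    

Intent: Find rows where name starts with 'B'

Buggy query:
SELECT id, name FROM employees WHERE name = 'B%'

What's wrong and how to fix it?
Bug: '=' compares the literal string including the % character; pattern matching needs LIKE

Fix: Replace '=' with LIKE so 'B%' is treated as a pattern

Corrected query:
SELECT id, name FROM employees WHERE name LIKE 'B%'

Result:
id | name
---+-----
5  | Bob 
7  | Bob 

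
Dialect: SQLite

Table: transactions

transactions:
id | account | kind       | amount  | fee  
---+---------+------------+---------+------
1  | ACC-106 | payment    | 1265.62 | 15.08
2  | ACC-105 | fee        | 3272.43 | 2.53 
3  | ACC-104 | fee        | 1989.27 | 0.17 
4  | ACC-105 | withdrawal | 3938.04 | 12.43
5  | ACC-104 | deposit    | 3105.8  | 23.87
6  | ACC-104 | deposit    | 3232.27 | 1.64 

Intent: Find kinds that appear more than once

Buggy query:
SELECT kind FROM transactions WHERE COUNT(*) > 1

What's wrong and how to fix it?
Bug: COUNT(*) is an aggregate and cannot be used in WHERE

Fix: GROUP BY kind, then filter groups with HAVING COUNT(*) > 1

Corrected query:
SELECT kind FROM transactions GROUP BY kind HAVING COUNT(*) > 1

Result:
kind   
-------
deposit
fee    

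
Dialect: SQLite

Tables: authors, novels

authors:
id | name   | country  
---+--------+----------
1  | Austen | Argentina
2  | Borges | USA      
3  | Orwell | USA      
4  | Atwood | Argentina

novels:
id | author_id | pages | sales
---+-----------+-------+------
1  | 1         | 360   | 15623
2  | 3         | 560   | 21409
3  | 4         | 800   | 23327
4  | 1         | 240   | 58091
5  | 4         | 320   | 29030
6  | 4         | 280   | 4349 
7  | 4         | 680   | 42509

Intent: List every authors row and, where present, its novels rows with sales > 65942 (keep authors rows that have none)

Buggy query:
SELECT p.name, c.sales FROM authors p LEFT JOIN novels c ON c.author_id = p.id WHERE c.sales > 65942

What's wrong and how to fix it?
Bug: A WHERE condition on the right-hand table after LEFT JOIN drops unmatched parents

Fix: Move the right-table condition into the ON clause so unmatched parents are kept

Corrected query:
SELECT p.name, c.sales FROM authors p LEFT JOIN novels c ON c.author_id = p.id AND c.sales > 65942

Result:
name   | sales
-------+------
Austen | NULL 
Borges | NULL 
Orwell | NULL 
Atwood | NULL 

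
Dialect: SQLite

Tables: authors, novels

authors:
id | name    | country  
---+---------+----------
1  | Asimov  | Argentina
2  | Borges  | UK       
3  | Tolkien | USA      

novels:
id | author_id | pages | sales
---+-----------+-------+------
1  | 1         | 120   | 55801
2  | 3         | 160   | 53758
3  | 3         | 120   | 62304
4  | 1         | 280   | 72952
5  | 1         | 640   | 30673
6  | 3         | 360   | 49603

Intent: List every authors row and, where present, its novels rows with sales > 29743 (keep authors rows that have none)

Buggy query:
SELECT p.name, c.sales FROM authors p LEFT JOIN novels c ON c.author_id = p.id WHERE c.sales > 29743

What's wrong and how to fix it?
Bug: A WHERE condition on the right-hand table after LEFT JOIN drops unmatched parents

Fix: Put 'c.sales > 29743' in the JOIN's ON clause instead of WHERE

Corrected query:
SELECT p.name, c.sales FROM authors p LEFT JOIN novels c ON c.author_id = p.id AND c.sales > 29743

Result:
name    | sales
--------+------
Asimov  | 30673
Asimov  | 55801
Asimov  | 72952
Borges  | NULL 
Tolkien | 49603
Tolkien | 53758
Tolkien | 62304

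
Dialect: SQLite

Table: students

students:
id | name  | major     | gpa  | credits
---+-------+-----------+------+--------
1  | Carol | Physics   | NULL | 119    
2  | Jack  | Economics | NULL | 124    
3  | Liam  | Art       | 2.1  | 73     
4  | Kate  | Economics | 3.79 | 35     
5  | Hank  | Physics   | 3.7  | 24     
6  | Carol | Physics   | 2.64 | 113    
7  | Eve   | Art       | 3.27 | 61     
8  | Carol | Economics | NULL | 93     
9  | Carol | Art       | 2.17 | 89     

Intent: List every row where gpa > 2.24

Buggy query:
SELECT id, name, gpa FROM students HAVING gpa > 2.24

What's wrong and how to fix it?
Bug: HAVING filters the output of aggregation, but this query has no GROUP BY and no aggregate functions, so SQLite rejects it (HAVING clause on a non-aggregate query); the condition here is per row

Fix: Replace HAVING with WHERE since the condition applies to individual rows

Corrected query:
SELECT id, name, gpa FROM students WHERE gpa > 2.24

Result:
id | name  | gpa 
---+-------+-----
4  | Kate  | 3.79
5  | Hank  | 3.7 
6  | Carol | 2.64
7  | Eve   | 3.27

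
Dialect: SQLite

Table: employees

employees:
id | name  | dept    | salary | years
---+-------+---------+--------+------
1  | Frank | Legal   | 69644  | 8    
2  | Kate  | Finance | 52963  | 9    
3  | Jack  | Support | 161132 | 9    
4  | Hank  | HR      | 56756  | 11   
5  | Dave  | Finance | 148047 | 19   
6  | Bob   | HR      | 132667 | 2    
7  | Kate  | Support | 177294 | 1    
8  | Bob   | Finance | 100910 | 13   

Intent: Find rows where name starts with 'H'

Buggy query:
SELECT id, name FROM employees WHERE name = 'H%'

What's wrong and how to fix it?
Bug: Wildcards only work with LIKE; '=' treats '%' as a literal character

Fix: Use LIKE for wildcard pattern matching

Corrected query:
SELECT id, name FROM employees WHERE name LIKE 'H%'

Result:
id | name
---+-----
4  | Hank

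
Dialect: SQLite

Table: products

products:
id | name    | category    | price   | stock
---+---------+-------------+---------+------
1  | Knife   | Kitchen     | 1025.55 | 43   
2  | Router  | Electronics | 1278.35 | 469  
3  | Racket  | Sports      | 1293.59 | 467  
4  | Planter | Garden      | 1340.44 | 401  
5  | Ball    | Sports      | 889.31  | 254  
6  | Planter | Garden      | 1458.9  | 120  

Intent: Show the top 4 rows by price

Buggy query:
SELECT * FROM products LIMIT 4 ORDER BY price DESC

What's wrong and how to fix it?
Bug: LIMIT must come after ORDER BY

Fix: Swap the clauses: ORDER BY first, then LIMIT

Corrected query:
SELECT * FROM products ORDER BY price DESC LIMIT 4

Result:
id | name    | category    | price   | stock
---+---------+-------------+---------+------
6  | Planter | Garden      | 1458.9  | 120  
4  | Planter | Garden      | 1340.44 | 401  
3  | Racket  | Sports      | 1293.59 | 467  
2  | Router  | Electronics | 1278.35 | 469  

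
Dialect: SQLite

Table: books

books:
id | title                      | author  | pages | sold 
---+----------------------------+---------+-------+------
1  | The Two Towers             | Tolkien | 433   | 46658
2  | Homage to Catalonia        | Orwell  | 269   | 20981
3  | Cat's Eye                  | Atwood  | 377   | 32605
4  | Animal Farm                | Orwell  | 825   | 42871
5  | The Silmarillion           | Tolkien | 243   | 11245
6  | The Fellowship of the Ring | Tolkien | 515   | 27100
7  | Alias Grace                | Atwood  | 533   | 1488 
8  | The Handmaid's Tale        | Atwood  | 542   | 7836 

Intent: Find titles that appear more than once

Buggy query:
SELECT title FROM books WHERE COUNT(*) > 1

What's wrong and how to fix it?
Bug: WHERE can't reference COUNT(*); aggregates are computed after WHERE

Fix: GROUP BY title, then filter groups with HAVING COUNT(*) > 1

Corrected query:
SELECT title FROM books GROUP BY title HAVING COUNT(*) > 1

Result:
(no rows)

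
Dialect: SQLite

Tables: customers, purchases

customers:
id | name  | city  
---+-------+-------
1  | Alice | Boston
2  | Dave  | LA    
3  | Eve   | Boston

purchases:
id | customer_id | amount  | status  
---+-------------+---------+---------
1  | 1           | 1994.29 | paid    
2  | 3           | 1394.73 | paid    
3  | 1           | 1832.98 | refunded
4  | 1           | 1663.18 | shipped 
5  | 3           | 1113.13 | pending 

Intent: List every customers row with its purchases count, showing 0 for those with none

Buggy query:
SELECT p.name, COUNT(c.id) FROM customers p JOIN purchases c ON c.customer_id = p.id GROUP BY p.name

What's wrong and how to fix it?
Bug: INNER JOIN drops customers rows that have no matching purchases rows

Fix: Switch to LEFT JOIN to retain unmatched parent rows

Corrected query:
SELECT p.name, COUNT(c.id) FROM customers p LEFT JOIN purchases c ON c.customer_id = p.id GROUP BY p.name

Result:
name  | COUNT(c.id)
------+------------
Alice | 3          
Dave  | 0          
Eve   | 2          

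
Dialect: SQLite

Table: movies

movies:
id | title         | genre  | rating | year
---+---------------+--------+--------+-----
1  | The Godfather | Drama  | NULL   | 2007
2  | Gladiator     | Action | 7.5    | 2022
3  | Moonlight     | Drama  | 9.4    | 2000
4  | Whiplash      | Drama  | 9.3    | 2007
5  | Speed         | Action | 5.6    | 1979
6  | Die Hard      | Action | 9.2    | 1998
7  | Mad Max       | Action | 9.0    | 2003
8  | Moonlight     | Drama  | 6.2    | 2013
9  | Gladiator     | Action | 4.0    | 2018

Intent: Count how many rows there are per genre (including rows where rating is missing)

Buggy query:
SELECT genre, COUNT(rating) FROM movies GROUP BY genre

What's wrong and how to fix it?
Bug: COUNT(rating) skips NULLs, so groups with missing rating are undercounted

Fix: Replace COUNT(rating) with COUNT(*)

Corrected query:
SELECT genre, COUNT(*) FROM movies GROUP BY genre

Result:
genre  | COUNT(*)
-------+---------
Action | 5       
Drama  | 4       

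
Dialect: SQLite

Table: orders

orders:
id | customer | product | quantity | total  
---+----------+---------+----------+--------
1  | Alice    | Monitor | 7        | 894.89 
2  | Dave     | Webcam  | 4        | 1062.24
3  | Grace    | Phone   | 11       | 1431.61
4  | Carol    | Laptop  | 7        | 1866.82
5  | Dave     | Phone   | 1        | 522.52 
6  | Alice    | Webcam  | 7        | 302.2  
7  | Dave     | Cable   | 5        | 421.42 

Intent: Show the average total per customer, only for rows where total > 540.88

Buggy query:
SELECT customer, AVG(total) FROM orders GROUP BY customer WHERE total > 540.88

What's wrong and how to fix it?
Bug: Row-level WHERE must come before GROUP BY in the clause order

Fix: Move the WHERE clause before GROUP BY

Corrected query:
SELECT customer, AVG(total) FROM orders WHERE total > 540.88 GROUP BY customer

Result:
customer | AVG(total)
---------+-----------
Alice    | 894.89    
Carol    | 1866.82   
Dave     | 1062.24   
Grace    | 1431.61   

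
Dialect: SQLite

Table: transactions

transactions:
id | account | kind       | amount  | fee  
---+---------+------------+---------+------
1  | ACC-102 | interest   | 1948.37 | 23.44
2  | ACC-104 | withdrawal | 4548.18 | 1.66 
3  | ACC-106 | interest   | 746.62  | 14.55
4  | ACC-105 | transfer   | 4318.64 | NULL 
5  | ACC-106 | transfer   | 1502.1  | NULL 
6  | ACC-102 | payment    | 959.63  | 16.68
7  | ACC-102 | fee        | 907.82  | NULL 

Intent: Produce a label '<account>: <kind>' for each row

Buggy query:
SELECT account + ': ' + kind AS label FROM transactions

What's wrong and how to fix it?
Bug: '+' is numeric addition; on text columns SQLite converts them to 0 instead of concatenating

Fix: Replace + with || to concatenate text

Corrected query:
SELECT account || ': ' || kind AS label FROM transactions

Result:
label              
-------------------
ACC-102: interest  
ACC-104: withdrawal
ACC-106: interest  
ACC-105: transfer  
ACC-106: transfer  
ACC-102: payment   
ACC-102: fee       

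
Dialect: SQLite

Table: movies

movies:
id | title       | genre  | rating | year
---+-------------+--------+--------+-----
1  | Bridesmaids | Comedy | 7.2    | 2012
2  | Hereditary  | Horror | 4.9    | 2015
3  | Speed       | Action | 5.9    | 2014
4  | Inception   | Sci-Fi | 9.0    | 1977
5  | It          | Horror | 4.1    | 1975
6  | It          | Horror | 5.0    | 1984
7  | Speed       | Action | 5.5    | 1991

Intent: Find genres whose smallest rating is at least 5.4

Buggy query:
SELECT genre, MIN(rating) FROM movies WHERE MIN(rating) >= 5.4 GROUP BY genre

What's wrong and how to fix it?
Bug: MIN() in WHERE is a misuse of aggregate

Fix: Replace WHERE with HAVING after the GROUP BY

Corrected query:
SELECT genre, MIN(rating) FROM movies GROUP BY genre HAVING MIN(rating) >= 5.4

Result:
genre  | MIN(rating)
-------+------------
Action | 5.5        
Comedy | 7.2        
Sci-Fi | 9          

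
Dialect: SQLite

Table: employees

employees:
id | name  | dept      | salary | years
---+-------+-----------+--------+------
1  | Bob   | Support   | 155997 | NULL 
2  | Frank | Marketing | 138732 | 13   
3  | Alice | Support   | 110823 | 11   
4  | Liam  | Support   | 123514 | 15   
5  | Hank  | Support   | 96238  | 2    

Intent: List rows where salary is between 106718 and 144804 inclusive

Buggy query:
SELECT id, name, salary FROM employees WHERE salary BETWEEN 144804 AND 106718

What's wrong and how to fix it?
Bug: BETWEEN expects the lower bound first; with 144804 AND 106718 the range is empty

Fix: Swap the bounds so the smaller value comes first

Corrected query:
SELECT id, name, salary FROM employees WHERE salary BETWEEN 106718 AND 144804

Result:
id | name  | salary
---+-------+-------
2  | Frank | 138732
3  | Alice | 110823
4  | Liam  | 123514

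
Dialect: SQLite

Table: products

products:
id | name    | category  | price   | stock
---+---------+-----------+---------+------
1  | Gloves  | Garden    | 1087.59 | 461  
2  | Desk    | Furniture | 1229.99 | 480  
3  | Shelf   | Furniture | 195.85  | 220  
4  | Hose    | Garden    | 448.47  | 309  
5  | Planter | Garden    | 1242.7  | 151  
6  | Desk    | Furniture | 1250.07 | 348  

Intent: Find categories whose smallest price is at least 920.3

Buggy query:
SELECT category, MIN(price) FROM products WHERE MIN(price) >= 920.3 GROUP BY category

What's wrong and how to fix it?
Bug: Aggregates like MIN are computed per group after WHERE runs

Fix: Use HAVING for the per-group MIN condition

Corrected query:
SELECT category, MIN(price) FROM products GROUP BY category HAVING MIN(price) >= 920.3

Result:
(no rows)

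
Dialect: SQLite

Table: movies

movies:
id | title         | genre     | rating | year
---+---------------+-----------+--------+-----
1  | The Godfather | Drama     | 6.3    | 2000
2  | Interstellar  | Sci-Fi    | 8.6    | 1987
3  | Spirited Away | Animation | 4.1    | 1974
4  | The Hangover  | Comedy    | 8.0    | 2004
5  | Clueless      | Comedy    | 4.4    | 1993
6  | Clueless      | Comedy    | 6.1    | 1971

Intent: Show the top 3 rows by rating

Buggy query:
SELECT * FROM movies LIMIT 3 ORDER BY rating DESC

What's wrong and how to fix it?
Bug: ORDER BY cannot follow LIMIT; LIMIT is the final clause

Fix: Sort with ORDER BY, then apply LIMIT

Corrected query:
SELECT * FROM movies ORDER BY rating DESC LIMIT 3

Result:
id | title         | genre  | rating | year
---+---------------+--------+--------+-----
2  | Interstellar  | Sci-Fi | 8.6    | 1987
4  | The Hangover  | Comedy | 8      | 2004
1  | The Godfather | Drama  | 6.3    | 2000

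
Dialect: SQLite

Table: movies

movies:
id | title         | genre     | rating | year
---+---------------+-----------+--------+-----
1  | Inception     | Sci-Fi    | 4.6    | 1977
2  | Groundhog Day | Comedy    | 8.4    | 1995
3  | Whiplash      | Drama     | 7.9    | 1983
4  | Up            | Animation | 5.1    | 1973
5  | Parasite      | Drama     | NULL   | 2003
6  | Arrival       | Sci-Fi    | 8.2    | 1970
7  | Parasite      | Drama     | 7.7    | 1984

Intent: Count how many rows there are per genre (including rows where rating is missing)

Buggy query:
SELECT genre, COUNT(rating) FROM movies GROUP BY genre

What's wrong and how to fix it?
Bug: COUNT(column) counts non-NULL values only; rows with NULL rating aren't counted

Fix: Use COUNT(*) to count all rows regardless of NULL

Corrected query:
SELECT genre, COUNT(*) FROM movies GROUP BY genre

Result:
genre     | COUNT(*)
----------+---------
Animation | 1       
Comedy    | 1       
Drama     | 3       
Sci-Fi    | 2       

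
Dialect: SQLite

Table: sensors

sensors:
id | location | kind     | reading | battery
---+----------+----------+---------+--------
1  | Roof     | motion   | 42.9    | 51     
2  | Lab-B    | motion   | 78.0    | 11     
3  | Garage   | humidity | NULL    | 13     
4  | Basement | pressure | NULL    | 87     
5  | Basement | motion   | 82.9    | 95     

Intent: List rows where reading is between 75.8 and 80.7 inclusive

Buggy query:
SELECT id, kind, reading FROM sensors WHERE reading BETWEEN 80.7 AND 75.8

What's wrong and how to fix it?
Bug: BETWEEN expects the lower bound first; with 80.7 AND 75.8 the range is empty

Fix: Swap the bounds so the smaller value comes first

Corrected query:
SELECT id, kind, reading FROM sensors WHERE reading BETWEEN 75.8 AND 80.7

Result:
id | kind   | reading
---+--------+--------
2  | motion | 78     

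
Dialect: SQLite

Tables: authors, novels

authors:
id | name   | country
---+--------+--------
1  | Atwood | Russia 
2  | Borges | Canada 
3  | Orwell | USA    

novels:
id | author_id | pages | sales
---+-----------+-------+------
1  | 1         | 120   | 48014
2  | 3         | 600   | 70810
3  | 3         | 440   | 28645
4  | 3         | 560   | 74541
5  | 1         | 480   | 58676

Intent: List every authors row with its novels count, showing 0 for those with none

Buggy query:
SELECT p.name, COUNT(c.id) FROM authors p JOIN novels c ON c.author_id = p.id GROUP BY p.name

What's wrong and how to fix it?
Bug: An inner join excludes parents with zero children

Fix: Switch to LEFT JOIN to retain unmatched parent rows

Corrected query:
SELECT p.name, COUNT(c.id) FROM authors p LEFT JOIN novels c ON c.author_id = p.id GROUP BY p.name

Result:
name   | COUNT(c.id)
-------+------------
Atwood | 2          
Borges | 0          
Orwell | 3          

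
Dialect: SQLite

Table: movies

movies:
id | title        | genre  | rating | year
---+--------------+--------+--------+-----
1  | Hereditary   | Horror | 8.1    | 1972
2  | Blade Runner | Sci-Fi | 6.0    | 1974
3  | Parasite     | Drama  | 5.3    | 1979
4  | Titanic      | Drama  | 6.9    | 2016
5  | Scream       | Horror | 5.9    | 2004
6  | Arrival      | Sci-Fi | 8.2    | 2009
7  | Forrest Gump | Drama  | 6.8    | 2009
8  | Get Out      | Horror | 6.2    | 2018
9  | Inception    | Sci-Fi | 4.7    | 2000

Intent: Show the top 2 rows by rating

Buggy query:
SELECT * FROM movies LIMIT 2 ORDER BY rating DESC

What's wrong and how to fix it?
Bug: ORDER BY cannot follow LIMIT; LIMIT is the final clause

Fix: Swap the clauses: ORDER BY first, then LIMIT

Corrected query:
SELECT * FROM movies ORDER BY rating DESC LIMIT 2

Result:
id | title      | genre  | rating | year
---+------------+--------+--------+-----
6  | Arrival    | Sci-Fi | 8.2    | 2009
1  | Hereditary | Horror | 8.1    | 1972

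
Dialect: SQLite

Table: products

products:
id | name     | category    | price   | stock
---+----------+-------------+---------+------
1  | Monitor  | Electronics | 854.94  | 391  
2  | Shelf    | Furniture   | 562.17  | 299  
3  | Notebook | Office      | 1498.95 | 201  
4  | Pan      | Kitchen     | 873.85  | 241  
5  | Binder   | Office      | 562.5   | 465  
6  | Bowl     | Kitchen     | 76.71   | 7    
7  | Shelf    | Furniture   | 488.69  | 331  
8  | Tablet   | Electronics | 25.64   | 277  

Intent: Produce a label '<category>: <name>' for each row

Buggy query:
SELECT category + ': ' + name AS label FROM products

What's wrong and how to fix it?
Bug: SQLite uses || for string concatenation; + coerces text to numbers (yielding 0)

Fix: Replace + with || to concatenate text

Corrected query:
SELECT category || ': ' || name AS label FROM products

Result:
label               
--------------------
Electronics: Monitor
Furniture: Shelf    
Office: Notebook    
Kitchen: Pan        
Office: Binder      
Kitchen: Bowl       
Furniture: Shelf    
Electronics: Tablet 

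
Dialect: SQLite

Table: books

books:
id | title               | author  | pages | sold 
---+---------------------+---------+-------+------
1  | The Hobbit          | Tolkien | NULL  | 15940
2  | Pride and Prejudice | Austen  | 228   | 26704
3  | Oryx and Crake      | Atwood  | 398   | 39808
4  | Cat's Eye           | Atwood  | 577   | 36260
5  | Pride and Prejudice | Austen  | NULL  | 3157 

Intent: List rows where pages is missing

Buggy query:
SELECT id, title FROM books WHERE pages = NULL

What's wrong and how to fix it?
Bug: Comparing to NULL with '=' never matches; NULL = NULL is unknown, not true

Fix: Use IS NULL to test for NULL

Corrected query:
SELECT id, title FROM books WHERE pages IS NULL

Result:
id | title              
---+--------------------
1  | The Hobbit         
5  | Pride and Prejudice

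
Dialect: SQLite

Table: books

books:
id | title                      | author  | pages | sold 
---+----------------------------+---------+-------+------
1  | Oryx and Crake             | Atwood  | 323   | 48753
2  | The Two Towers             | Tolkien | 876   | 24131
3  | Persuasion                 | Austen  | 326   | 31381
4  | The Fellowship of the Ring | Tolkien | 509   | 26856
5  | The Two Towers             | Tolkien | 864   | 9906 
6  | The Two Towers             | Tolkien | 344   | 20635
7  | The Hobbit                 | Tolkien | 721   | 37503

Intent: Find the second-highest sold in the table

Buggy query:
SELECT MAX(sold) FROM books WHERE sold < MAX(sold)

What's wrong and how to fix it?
Bug: MAX(sold) on the right of the comparison is an aggregate-in-WHERE error

Fix: Compute the overall MAX in a subquery, then take MAX of rows below it

Corrected query:
SELECT MAX(sold) FROM books WHERE sold < (SELECT MAX(sold) FROM books)

Result:
MAX(sold)
---------
37503    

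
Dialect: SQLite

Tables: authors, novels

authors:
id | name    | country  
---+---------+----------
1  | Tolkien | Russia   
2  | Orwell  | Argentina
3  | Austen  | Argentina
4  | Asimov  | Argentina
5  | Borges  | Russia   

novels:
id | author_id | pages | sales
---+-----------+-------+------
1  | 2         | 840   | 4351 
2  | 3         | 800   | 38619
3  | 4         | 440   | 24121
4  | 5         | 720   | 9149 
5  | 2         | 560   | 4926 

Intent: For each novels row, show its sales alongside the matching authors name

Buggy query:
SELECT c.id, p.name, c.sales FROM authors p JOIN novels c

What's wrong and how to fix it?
Bug: JOIN with no ON clause produces a cartesian product; every novels row pairs with every authors row

Fix: Specify the join condition linking the foreign key to the parent id

Corrected query:
SELECT c.id, p.name, c.sales FROM authors p JOIN novels c ON c.author_id = p.id

Result:
id | name   | sales
---+--------+------
1  | Orwell | 4351 
2  | Austen | 38619
3  | Asimov | 24121
4  | Borges | 9149 
5  | Orwell | 4926 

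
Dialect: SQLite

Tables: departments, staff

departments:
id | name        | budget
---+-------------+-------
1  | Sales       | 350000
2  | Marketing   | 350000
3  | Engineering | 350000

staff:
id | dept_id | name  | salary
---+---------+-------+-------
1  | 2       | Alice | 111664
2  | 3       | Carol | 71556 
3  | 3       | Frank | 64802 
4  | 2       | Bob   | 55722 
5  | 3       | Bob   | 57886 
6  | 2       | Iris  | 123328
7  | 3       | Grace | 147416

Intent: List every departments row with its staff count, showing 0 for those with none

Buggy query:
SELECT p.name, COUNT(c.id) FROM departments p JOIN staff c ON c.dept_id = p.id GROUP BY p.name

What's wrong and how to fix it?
Bug: INNER JOIN drops departments rows that have no matching staff rows

Fix: Use LEFT JOIN so parents without children still appear (COUNT(c.id) gives 0)

Corrected query:
SELECT p.name, COUNT(c.id) FROM departments p LEFT JOIN staff c ON c.dept_id = p.id GROUP BY p.name

Result:
name        | COUNT(c.id)
------------+------------
Engineering | 4          
Marketing   | 3          
Sales       | 0          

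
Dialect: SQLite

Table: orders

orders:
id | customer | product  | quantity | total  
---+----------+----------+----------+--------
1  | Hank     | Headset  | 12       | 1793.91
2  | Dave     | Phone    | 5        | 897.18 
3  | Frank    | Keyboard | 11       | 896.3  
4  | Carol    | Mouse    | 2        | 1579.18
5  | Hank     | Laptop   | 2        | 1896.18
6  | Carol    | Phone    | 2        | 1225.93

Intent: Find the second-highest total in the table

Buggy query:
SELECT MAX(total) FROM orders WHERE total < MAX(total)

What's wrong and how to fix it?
Bug: MAX(total) on the right of the comparison is an aggregate-in-WHERE error

Fix: Compute the overall MAX in a subquery, then take MAX of rows below it

Corrected query:
SELECT MAX(total) FROM orders WHERE total < (SELECT MAX(total) FROM orders)

Result:
MAX(total)
----------
1793.91   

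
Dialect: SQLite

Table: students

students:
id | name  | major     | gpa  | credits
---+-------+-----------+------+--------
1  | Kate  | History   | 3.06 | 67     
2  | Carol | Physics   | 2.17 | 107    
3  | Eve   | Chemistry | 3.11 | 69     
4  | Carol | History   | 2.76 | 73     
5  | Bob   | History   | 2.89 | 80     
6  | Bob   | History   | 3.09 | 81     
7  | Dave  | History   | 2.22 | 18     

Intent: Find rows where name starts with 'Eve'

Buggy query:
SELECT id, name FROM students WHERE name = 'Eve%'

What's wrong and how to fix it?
Bug: '=' compares the literal string including the % character; pattern matching needs LIKE

Fix: Replace '=' with LIKE so 'Eve%' is treated as a pattern

Corrected query:
SELECT id, name FROM students WHERE name LIKE 'Eve%'

Result:
id | name
---+-----
3  | Eve 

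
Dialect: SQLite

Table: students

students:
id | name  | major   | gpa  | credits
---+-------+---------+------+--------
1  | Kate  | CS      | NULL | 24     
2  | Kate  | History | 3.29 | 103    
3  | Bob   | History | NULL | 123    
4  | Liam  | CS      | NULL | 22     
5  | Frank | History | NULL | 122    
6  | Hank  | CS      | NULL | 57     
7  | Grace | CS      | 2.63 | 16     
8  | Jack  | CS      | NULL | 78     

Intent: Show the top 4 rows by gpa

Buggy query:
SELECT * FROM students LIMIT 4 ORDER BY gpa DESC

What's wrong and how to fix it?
Bug: ORDER BY cannot follow LIMIT; LIMIT is the final clause

Fix: Swap the clauses: ORDER BY first, then LIMIT

Corrected query:
SELECT * FROM students ORDER BY gpa DESC LIMIT 4

Result:
id | name  | major   | gpa  | credits
---+-------+---------+------+--------
2  | Kate  | History | 3.29 | 103    
7  | Grace | CS      | 2.63 | 16     
1  | Kate  | CS      | NULL | 24     
3  | Bob   | History | NULL | 123    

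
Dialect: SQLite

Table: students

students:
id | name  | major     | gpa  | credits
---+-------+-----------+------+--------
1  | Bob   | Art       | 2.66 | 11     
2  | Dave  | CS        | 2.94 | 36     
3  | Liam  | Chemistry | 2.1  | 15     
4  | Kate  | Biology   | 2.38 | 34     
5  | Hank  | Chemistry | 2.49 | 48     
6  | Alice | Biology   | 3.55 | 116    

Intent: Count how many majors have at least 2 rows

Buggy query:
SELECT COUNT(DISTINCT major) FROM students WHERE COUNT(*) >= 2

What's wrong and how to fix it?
Bug: WHERE filters individual rows, not groups, so a group-level COUNT is invalid there

Fix: Use a subquery that GROUPs and filters with HAVING, then count its rows

Corrected query:
SELECT COUNT(*) FROM (SELECT major FROM students GROUP BY major HAVING COUNT(*) >= 2)

Result:
COUNT(*)
--------
2       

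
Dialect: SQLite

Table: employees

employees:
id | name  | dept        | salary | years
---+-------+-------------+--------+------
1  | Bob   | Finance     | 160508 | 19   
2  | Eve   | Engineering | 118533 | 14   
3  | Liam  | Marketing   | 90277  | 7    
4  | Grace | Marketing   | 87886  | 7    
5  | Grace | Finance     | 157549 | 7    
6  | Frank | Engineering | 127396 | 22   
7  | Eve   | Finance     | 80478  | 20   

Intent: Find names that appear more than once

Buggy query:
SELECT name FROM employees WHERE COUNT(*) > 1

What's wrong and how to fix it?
Bug: WHERE can't reference COUNT(*); aggregates are computed after WHERE

Fix: Group first, then use HAVING for the count condition

Corrected query:
SELECT name FROM employees GROUP BY name HAVING COUNT(*) > 1

Result:
name 
-----
Eve  
Grace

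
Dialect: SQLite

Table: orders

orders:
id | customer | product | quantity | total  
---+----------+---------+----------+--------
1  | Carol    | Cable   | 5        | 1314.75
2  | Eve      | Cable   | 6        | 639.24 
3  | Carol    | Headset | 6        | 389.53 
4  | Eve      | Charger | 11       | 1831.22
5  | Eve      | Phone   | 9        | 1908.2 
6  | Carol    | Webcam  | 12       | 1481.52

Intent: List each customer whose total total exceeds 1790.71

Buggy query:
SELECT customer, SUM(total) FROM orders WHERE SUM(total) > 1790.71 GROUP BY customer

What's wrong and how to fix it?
Bug: SUM(total) is an aggregate, but WHERE filters rows before aggregation

Fix: Move the aggregate condition to a HAVING clause

Corrected query:
SELECT customer, SUM(total) FROM orders GROUP BY customer HAVING SUM(total) > 1790.71

Result:
customer | SUM(total)
---------+-----------
Carol    | 3185.8    
Eve      | 4378.66   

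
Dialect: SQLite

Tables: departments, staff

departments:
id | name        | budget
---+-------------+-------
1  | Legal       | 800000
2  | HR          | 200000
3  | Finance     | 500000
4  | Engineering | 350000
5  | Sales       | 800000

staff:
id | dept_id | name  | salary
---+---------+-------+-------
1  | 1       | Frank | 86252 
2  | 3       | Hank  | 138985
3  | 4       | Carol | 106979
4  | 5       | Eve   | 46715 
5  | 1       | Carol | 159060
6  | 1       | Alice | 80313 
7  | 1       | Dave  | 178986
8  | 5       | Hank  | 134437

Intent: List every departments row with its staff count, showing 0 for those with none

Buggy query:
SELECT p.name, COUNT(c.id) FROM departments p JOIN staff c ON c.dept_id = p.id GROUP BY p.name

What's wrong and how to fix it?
Bug: INNER JOIN drops departments rows that have no matching staff rows

Fix: Use LEFT JOIN so parents without children still appear (COUNT(c.id) gives 0)

Corrected query:
SELECT p.name, COUNT(c.id) FROM departments p LEFT JOIN staff c ON c.dept_id = p.id GROUP BY p.name

Result:
name        | COUNT(c.id)
------------+------------
Engineering | 1          
Finance     | 1          
HR          | 0          
Legal       | 4          
Sales       | 2          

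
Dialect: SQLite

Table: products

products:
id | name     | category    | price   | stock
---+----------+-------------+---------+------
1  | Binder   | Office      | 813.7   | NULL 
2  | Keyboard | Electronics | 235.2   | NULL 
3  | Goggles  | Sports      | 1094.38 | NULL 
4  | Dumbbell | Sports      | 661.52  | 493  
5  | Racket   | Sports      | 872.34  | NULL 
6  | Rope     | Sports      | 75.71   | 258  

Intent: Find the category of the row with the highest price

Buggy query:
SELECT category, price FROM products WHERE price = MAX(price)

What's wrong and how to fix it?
Bug: WHERE is evaluated per row; an aggregate over the whole table isn't defined there

Fix: Use a subquery: WHERE price = (SELECT MAX(price) FROM products)

Corrected query:
SELECT category, price FROM products WHERE price = (SELECT MAX(price) FROM products)

Result:
category | price  
---------+--------
Sports   | 1094.38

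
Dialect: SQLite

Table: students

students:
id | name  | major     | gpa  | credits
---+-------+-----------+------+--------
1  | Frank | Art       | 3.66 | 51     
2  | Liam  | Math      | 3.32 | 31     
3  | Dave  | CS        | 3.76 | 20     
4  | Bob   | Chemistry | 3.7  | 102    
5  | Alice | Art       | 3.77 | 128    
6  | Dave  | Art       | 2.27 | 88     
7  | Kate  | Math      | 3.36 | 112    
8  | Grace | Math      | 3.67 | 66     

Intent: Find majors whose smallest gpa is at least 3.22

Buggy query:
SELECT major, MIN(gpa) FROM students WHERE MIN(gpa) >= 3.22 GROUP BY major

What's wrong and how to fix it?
Bug: MIN() in WHERE is a misuse of aggregate

Fix: Replace WHERE with HAVING after the GROUP BY

Corrected query:
SELECT major, MIN(gpa) FROM students GROUP BY major HAVING MIN(gpa) >= 3.22

Result:
major     | MIN(gpa)
----------+---------
CS        | 3.76    
Chemistry | 3.7     
Math      | 3.32    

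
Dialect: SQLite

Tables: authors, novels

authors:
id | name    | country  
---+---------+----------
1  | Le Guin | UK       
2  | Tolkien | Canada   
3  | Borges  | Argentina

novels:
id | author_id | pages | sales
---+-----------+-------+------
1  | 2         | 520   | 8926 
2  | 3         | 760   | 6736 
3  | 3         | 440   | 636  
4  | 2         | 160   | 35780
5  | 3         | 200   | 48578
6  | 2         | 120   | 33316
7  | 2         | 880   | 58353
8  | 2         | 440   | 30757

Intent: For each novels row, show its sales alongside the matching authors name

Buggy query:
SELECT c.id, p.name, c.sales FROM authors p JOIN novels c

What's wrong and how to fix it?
Bug: Missing join condition: each novels row is matched to all authors rows instead of just its own

Fix: Add ON c.author_id = p.id to the JOIN

Corrected query:
SELECT c.id, p.name, c.sales FROM authors p JOIN novels c ON c.author_id = p.id

Result:
id | name    | sales
---+---------+------
1  | Tolkien | 8926 
2  | Borges  | 6736 
3  | Borges  | 636  
4  | Tolkien | 35780
5  | Borges  | 48578
6  | Tolkien | 33316
7  | Tolkien | 58353
8  | Tolkien | 30757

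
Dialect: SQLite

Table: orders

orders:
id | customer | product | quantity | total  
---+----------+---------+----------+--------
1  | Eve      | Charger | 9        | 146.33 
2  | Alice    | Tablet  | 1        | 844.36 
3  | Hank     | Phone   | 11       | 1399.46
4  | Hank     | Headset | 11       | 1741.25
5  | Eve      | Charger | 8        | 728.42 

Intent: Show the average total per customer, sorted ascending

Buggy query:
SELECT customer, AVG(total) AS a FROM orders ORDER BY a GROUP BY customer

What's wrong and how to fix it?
Bug: ORDER BY appears before GROUP BY; SQL clause order requires GROUP BY first

Fix: Move ORDER BY to the end, after GROUP BY

Corrected query:
SELECT customer, AVG(total) AS a FROM orders GROUP BY customer ORDER BY a

Result:
customer | a       
---------+---------
Eve      | 437.375 
Alice    | 844.36  
Hank     | 1570.355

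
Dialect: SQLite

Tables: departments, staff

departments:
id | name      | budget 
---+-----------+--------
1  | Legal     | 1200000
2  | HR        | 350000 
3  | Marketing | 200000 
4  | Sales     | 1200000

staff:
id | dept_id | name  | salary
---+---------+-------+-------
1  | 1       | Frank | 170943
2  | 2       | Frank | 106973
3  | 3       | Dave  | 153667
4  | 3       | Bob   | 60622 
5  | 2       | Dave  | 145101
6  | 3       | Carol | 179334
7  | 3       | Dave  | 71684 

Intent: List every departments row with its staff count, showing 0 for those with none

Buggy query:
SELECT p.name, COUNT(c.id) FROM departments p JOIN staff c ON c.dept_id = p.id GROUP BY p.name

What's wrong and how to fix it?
Bug: INNER JOIN drops departments rows that have no matching staff rows

Fix: Use LEFT JOIN so parents without children still appear (COUNT(c.id) gives 0)

Corrected query:
SELECT p.name, COUNT(c.id) FROM departments p LEFT JOIN staff c ON c.dept_id = p.id GROUP BY p.name

Result:
name      | COUNT(c.id)
----------+------------
HR        | 2          
Legal     | 1          
Marketing | 4          
Sales     | 0          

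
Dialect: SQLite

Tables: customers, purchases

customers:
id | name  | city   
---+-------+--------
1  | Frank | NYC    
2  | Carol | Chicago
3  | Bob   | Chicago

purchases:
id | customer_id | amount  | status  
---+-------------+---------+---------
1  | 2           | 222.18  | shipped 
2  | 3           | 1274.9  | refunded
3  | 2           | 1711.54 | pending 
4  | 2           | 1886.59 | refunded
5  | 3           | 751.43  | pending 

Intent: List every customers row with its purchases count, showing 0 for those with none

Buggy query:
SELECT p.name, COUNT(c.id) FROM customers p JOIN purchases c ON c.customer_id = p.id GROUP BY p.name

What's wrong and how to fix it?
Bug: INNER JOIN drops customers rows that have no matching purchases rows

Fix: Switch to LEFT JOIN to retain unmatched parent rows

Corrected query:
SELECT p.name, COUNT(c.id) FROM customers p LEFT JOIN purchases c ON c.customer_id = p.id GROUP BY p.name

Result:
name  | COUNT(c.id)
------+------------
Bob   | 2          
Carol | 3          
Frank | 0          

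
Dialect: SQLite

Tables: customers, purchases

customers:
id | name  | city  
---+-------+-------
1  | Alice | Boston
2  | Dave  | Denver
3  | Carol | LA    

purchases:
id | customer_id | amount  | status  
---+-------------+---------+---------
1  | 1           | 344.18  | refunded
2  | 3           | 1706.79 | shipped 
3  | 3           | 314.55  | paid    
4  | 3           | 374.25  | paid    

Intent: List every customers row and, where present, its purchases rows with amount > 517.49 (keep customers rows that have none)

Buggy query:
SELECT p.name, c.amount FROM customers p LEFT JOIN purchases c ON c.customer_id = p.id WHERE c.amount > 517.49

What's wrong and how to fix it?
Bug: Filtering c.amount in WHERE discards the NULL rows produced by LEFT JOIN, turning it into an inner join

Fix: Move the right-table condition into the ON clause so unmatched parents are kept

Corrected query:
SELECT p.name, c.amount FROM customers p LEFT JOIN purchases c ON c.customer_id = p.id AND c.amount > 517.49

Result:
name  | amount 
------+--------
Alice | NULL   
Dave  | NULL   
Carol | 1706.79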